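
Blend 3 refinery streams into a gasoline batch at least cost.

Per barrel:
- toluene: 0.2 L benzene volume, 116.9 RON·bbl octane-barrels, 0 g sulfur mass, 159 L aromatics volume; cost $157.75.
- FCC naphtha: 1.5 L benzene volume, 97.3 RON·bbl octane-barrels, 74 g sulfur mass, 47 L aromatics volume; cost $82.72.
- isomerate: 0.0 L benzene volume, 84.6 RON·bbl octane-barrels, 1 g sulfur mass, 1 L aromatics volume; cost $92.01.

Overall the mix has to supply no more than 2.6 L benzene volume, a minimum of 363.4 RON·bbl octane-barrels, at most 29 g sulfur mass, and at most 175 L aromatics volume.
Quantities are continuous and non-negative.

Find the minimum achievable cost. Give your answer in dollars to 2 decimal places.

Let x1 = barrels of toluene, x2 = barrels of FCC naphtha, x3 = barrels of isomerate.
Minimise 157.75x1 + 82.72x2 + 92.01x3 s.t.:
  0.2x1 + 1.5x2 ≤ 2.6   (benzene volume)
  116.9x1 + 97.3x2 + 84.6x3 ≥ 363.4   (octane-barrels)
  74x2 + 1x3 ≤ 29   (sulfur mass)
  159x1 + 47x2 + 1x3 ≤ 175   (aromatics volume)
  x1, x2, x3 ≥ 0.
The cheapest feasible vertex uses only FCC naphtha, isomerate; toluene is not used. The octane-barrels and sulfur mass requirements are met with equality.
That vertex is x2 = 0.33912, x3 = 3.9055.
Objective = 82.72·0.33912 + 92.01·3.9055 = 387.3971.

$387.40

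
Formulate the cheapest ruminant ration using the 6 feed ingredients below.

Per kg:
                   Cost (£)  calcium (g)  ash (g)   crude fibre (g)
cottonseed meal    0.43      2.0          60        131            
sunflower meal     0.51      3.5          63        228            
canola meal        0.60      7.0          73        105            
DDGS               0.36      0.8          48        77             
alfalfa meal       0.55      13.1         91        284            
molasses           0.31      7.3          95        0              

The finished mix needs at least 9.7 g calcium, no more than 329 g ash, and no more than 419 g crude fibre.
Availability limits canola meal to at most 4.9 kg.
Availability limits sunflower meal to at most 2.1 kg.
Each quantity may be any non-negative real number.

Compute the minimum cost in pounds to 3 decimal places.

Treat it as an LP. Let x1 = kg of cottonseed meal, x2 = kg of sunflower meal, x3 = kg of canola meal, x4 = kg of DDGS, x5 = kg of alfalfa meal, x6 = kg of molasses.
min 0.43x1 + 0.51x2 + 0.6x3 + 0.36x4 + 0.55x5 + 0.31x6 subject to:
  2x1 + 3.5x2 + 7x3 + 0.8x4 + 13.1x5 + 7.3x6 ≥ 9.7   (calcium)
  60x1 + 63x2 + 73x3 + 48x4 + 91x5 + 95x6 ≤ 329   (ash)
  131x1 + 228x2 + 105x3 + 77x4 + 284x5 ≤ 419   (crude fibre)
  x3 ≤ 4.9
  x2 ≤ 2.1
  x1, x2, x3, x4, x5, x6 ≥ 0.
The minimum-cost mix takes nothing from cottonseed meal, sunflower meal, canola meal, DDGS, molasses — only alfalfa meal. Binding constraint: calcium.
Solving gives x5 = 0.7405.
Hence cost = 0.55·0.7405 = £0.40728.

£0.407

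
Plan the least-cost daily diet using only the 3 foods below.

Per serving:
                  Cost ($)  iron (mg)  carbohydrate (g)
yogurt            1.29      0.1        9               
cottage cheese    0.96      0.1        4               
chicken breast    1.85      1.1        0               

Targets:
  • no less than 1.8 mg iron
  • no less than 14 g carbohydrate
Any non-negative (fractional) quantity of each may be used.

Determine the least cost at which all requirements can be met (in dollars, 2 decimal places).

$4.77

This is a linear program. Let x1 = servings of yogurt, x2 = servings of cottage cheese, x3 = servings of chicken breast.
Minimise 1.29x1 + 0.96x2 + 1.85x3 subject to:
  0.1x1 + 0.1x2 + 1.1x3 ≥ 1.8   (iron)
  9x1 + 4x2 ≥ 14   (carbohydrate)
  x1, x2, x3 ≥ 0.
The minimum-cost mix takes nothing from cottage cheese — only yogurt, chicken breast. Binding constraints: iron and carbohydrate.
So yogurt = 1.556 servings, chicken breast = 1.495 servings.
Cost = 1.29·1.556 + 1.85·1.495 = 4.7730.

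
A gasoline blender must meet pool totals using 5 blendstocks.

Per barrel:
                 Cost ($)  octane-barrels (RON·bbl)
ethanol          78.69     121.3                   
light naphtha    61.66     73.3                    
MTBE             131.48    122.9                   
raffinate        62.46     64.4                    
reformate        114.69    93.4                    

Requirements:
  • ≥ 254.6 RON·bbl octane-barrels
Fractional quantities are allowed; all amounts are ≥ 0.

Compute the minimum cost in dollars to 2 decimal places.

$165.16

Set it up as a linear program. Let x1 = barrels of ethanol, x2 = barrels of light naphtha, x3 = barrels of MTBE, x4 = barrels of raffinate, x5 = barrels of reformate.
Minimise 78.69x1 + 61.66x2 + 131.48x3 + 62.46x4 + 114.69x5 with:
  121.3x1 + 73.3x2 + 122.9x3 + 64.4x4 + 93.4x5 ≥ 254.6   (octane-barrels)
  x1, x2, x3, x4, x5 ≥ 0.
At the optimum only ethanol is positive (light naphtha, MTBE, raffinate, reformate = 0). There the octane-barrels constraint is tight.
That vertex is x1 = 2.0989.
Cost = 78.69·2.0989 = 165.1624.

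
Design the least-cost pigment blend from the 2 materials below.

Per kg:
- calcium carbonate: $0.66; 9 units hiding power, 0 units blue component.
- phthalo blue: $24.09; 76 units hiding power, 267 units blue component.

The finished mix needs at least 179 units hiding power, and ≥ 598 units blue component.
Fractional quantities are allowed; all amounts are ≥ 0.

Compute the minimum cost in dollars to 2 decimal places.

Let x1 = kg of calcium carbonate, x2 = kg of phthalo blue.
Minimise 0.66x1 + 24.09x2 subject to:
  9x1 + 76x2 ≥ 179   (hiding power)
  267x2 ≥ 598   (blue component)
  x1, x2 ≥ 0.
Both inputs are positive at the optimum. There the hiding power and blue component constraints are tight.
Solving gives x1 = 0.97586, x2 = 2.2397.
Objective = 0.66·0.97586 + 24.09·2.2397 = 54.5984.

$54.60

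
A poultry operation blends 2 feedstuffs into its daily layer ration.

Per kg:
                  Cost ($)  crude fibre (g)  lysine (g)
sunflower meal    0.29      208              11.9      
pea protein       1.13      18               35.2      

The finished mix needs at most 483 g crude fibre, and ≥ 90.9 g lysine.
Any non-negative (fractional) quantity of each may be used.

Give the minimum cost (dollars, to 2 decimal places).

Set it up as a linear program. Let x1 = kg of sunflower meal, x2 = kg of pea protein.
Minimise 0.29x1 + 1.13x2 s.t.:
  208x1 + 18x2 ≤ 483   (crude fibre)
  11.9x1 + 35.2x2 ≥ 90.9   (lysine)
  x1, x2 ≥ 0.
Both inputs are positive at the optimum. There the crude fibre and lysine constraints are tight.
So sunflower meal = 2.162 kg, pea protein = 1.852 kg.
Cost = 0.29·2.162 + 1.13·1.852 = 2.7197.

$2.72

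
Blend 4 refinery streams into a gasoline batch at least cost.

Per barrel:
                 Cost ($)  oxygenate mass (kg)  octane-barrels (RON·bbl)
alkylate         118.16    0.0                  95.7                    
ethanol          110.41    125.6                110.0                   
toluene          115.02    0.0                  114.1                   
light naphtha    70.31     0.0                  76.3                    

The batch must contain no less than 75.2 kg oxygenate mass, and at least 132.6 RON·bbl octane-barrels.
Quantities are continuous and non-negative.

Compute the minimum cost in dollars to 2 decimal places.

This is a linear program. Let x1 = barrels of alkylate, x2 = barrels of ethanol, x3 = barrels of toluene, x4 = barrels of light naphtha.
Minimize 118.16x1 + 110.41x2 + 115.02x3 + 70.31x4 with:
  125.6x2 ≥ 75.2   (oxygenate mass)
  95.7x1 + 110x2 + 114.1x3 + 76.3x4 ≥ 132.6   (octane-barrels)
  x1, x2, x3, x4 ≥ 0.
The optimal basis is {ethanol, light naphtha}; alkylate, toluene drop out. There the oxygenate mass and octane-barrels constraints are tight.
Solving gives x2 = 0.59873, x4 = 0.87471.
Total cost: 110.41·0.59873 + 70.31·0.87471 = 127.6066.

$127.61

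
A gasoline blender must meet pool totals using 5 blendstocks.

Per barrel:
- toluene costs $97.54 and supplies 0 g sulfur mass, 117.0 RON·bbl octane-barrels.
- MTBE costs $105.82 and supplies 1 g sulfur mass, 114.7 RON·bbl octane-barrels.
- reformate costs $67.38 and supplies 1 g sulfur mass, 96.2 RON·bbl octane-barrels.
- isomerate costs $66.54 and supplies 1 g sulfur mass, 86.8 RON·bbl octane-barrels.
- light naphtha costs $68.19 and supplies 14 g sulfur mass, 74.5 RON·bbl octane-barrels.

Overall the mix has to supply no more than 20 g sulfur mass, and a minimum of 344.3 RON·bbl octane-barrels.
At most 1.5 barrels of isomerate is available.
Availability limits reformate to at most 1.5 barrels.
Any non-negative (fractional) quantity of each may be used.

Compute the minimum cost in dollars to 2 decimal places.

$259.07

This is a linear program. Let x1 = barrels of toluene, x2 = barrels of MTBE, x3 = barrels of reformate, x4 = barrels of isomerate, x5 = barrels of light naphtha.
Minimise 97.54x1 + 105.82x2 + 67.38x3 + 66.54x4 + 68.19x5 s.t.:
  1x2 + 1x3 + 1x4 + 14x5 ≤ 20   (sulfur mass)
  117x1 + 114.7x2 + 96.2x3 + 86.8x4 + 74.5x5 ≥ 344.3   (octane-barrels)
  x4 ≤ 1.5
  x3 ≤ 1.5
  x1, x2, x3, x4, x5 ≥ 0.
At the optimum only toluene, reformate, isomerate are positive (MTBE, light naphtha = 0). Binding constraints: octane-barrels, the isomerate cap, the reformate cap.
So toluene = 0.5966 barrels, reformate = 1.5 barrels, isomerate = 1.5 barrels.
Objective = 97.54·0.5966 + 67.38·1.5 + 66.54·1.5 = 259.0724.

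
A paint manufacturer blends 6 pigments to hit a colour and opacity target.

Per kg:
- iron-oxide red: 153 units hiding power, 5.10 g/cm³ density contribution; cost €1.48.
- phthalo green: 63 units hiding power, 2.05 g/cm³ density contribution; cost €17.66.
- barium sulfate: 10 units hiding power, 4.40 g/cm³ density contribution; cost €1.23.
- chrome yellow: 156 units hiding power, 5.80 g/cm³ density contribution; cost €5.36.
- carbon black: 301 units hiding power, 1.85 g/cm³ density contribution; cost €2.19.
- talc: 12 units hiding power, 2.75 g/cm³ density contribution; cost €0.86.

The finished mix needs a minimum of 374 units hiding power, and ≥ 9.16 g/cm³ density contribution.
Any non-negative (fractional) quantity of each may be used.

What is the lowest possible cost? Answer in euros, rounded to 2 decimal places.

Set it up as a linear program. Let x1 = kg of iron-oxide red, x2 = kg of phthalo green, x3 = kg of barium sulfate, x4 = kg of chrome yellow, x5 = kg of carbon black, x6 = kg of talc.
Minimise 1.48x1 + 17.66x2 + 1.23x3 + 5.36x4 + 2.19x5 + 0.86x6 subject to:
  153x1 + 63x2 + 10x3 + 156x4 + 301x5 + 12x6 ≥ 374   (hiding power)
  5.1x1 + 2.05x2 + 4.4x3 + 5.8x4 + 1.85x5 + 2.75x6 ≥ 9.16   (density contribution)
  x1, x2, x3, x4, x5, x6 ≥ 0.
The minimum-cost mix takes nothing from phthalo green, barium sulfate, chrome yellow, talc — only iron-oxide red, carbon black. The hiding power and density contribution requirements are met with equality.
Solving gives x1 = 1.65, x5 = 0.4041.
Total cost: 1.48·1.65 + 2.19·0.4041 = 3.3270.

€3.33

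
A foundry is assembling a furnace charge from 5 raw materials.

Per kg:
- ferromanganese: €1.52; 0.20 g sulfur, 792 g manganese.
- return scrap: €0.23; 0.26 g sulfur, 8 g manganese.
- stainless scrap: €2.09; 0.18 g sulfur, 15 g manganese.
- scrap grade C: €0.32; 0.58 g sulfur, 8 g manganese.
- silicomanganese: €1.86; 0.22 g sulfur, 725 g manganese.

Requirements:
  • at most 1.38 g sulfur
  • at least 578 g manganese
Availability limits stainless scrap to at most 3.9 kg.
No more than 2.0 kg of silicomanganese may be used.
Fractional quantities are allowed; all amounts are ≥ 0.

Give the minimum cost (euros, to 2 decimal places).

€1.11

Set it up as a linear program. Let x1 = kg of ferromanganese, x2 = kg of return scrap, x3 = kg of stainless scrap, x4 = kg of scrap grade C, x5 = kg of silicomanganese.
Minimise 1.52x1 + 0.23x2 + 2.09x3 + 0.32x4 + 1.86x5 with:
  0.2x1 + 0.26x2 + 0.18x3 + 0.58x4 + 0.22x5 ≤ 1.38   (sulfur)
  792x1 + 8x2 + 15x3 + 8x4 + 725x5 ≥ 578   (manganese)
  x3 ≤ 3.9
  x5 ≤ 2
  x1, x2, x3, x4, x5 ≥ 0.
At the optimum only ferromanganese is positive (return scrap, stainless scrap, scrap grade C, silicomanganese = 0). The manganese requirement is met with equality.
That vertex is x1 = 0.7298.
Cost = 1.52·0.7298 = 1.1093.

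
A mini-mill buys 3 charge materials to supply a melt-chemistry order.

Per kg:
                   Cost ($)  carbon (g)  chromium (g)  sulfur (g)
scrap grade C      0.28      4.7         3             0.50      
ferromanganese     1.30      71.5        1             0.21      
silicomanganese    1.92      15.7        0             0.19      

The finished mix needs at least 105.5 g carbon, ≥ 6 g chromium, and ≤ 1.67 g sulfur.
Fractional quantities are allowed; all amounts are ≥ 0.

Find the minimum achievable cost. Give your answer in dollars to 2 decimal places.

$2.22

This is a linear program. Let x1 = kg of scrap grade C, x2 = kg of ferromanganese, x3 = kg of silicomanganese.
min 0.28x1 + 1.3x2 + 1.92x3 subject to:
  4.7x1 + 71.5x2 + 15.7x3 ≥ 105.5   (carbon)
  3x1 + 1x2 ≥ 6   (chromium)
  0.5x1 + 0.21x2 + 0.19x3 ≤ 1.67   (sulfur)
  x1, x2, x3 ≥ 0.
At the optimum only scrap grade C, ferromanganese are positive (silicomanganese = 0). The carbon and chromium requirements are met with equality.
Solving gives x1 = 1.542, x2 = 1.374.
Cost = 0.28·1.542 + 1.3·1.374 = 2.2180.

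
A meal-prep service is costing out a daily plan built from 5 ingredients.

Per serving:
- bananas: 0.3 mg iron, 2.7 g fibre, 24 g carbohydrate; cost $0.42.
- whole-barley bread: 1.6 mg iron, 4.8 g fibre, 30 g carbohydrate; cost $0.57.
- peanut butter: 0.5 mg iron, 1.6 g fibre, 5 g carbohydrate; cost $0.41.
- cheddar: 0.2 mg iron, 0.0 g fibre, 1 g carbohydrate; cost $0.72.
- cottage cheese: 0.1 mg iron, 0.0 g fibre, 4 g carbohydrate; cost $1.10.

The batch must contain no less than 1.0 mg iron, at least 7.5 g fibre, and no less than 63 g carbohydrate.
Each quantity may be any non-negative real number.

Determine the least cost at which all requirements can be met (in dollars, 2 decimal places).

This is a linear program. Let x1 = servings of bananas, x2 = servings of whole-barley bread, x3 = servings of peanut butter, x4 = servings of cheddar, x5 = servings of cottage cheese.
Minimise 0.42x1 + 0.57x2 + 0.41x3 + 0.72x4 + 1.1x5 s.t.:
  0.3x1 + 1.6x2 + 0.5x3 + 0.2x4 + 0.1x5 ≥ 1   (iron)
  2.7x1 + 4.8x2 + 1.6x3 ≥ 7.5   (fibre)
  24x1 + 30x2 + 5x3 + 1x4 + 4x5 ≥ 63   (carbohydrate)
  x1, x2, x3, x4, x5 ≥ 0.
The cheapest feasible vertex uses only bananas, whole-barley bread; peanut butter, cheddar, cottage cheese are not used. Binding constraints: fibre and carbohydrate.
Optimal quantities: bananas = 2.263 servings, whole-barley bread = 0.2895 servings.
Total cost: 0.42·2.263 + 0.57·0.2895 = 1.1155.

$1.12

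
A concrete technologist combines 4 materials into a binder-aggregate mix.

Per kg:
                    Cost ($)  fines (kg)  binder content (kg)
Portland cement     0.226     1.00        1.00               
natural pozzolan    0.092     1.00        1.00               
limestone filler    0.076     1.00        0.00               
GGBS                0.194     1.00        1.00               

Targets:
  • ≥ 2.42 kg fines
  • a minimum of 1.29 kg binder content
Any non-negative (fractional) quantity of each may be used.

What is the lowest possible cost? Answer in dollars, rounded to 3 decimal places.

Treat it as an LP. Let x1 = kg of Portland cement, x2 = kg of natural pozzolan, x3 = kg of limestone filler, x4 = kg of GGBS.
Minimize 0.226x1 + 0.092x2 + 0.076x3 + 0.194x4 s.t.:
  1x1 + 1x2 + 1x3 + 1x4 ≥ 2.42   (fines)
  1x1 + 1x2 + 1x4 ≥ 1.29   (binder content)
  x1, x2, x3, x4 ≥ 0.
The optimal basis is {natural pozzolan, limestone filler}; Portland cement, GGBS drop out. Binding constraints: fines and binder content.
That vertex is x2 = 1.29, x3 = 1.13.
Hence cost = 0.092·1.29 + 0.076·1.13 = $0.20456.

$0.205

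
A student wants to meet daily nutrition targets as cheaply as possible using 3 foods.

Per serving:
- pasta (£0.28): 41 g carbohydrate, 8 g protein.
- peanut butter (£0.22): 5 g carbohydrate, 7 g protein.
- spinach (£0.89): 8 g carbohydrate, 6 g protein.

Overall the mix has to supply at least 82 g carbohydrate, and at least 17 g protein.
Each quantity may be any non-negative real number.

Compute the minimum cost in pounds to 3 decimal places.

Let x1 = servings of pasta, x2 = servings of peanut butter, x3 = servings of spinach.
min 0.28x1 + 0.22x2 + 0.89x3 with:
  41x1 + 5x2 + 8x3 ≥ 82   (carbohydrate)
  8x1 + 7x2 + 6x3 ≥ 17   (protein)
  x1, x2, x3 ≥ 0.
The minimum-cost mix takes nothing from spinach — only pasta, peanut butter. The carbohydrate and protein requirements are met with equality.
Optimal quantities: pasta = 1.98 servings, peanut butter = 0.166 servings.
Hence cost = 0.28·1.98 + 0.22·0.166 = £0.59092.

£0.591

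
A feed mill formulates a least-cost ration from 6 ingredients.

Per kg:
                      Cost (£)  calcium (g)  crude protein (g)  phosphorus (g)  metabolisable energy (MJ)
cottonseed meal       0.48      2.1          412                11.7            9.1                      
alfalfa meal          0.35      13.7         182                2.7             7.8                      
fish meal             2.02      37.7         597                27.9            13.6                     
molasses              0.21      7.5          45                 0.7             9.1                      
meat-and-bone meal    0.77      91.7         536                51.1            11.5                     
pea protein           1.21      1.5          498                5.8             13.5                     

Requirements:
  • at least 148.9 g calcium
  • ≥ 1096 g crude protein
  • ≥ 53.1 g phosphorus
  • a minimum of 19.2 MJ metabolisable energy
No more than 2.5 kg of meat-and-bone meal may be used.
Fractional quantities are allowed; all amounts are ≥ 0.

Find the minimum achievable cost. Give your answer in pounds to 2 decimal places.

£1.51

Let x1 = kg of cottonseed meal, x2 = kg of alfalfa meal, x3 = kg of fish meal, x4 = kg of molasses, x5 = kg of meat-and-bone meal, x6 = kg of pea protein.
Minimise 0.48x1 + 0.35x2 + 2.02x3 + 0.21x4 + 0.77x5 + 1.21x6 subject to:
  2.1x1 + 13.7x2 + 37.7x3 + 7.5x4 + 91.7x5 + 1.5x6 ≥ 148.9   (calcium)
  412x1 + 182x2 + 597x3 + 45x4 + 536x5 + 498x6 ≥ 1096   (crude protein)
  11.7x1 + 2.7x2 + 27.9x3 + 0.7x4 + 51.1x5 + 5.8x6 ≥ 53.1   (phosphorus)
  9.1x1 + 7.8x2 + 13.6x3 + 9.1x4 + 11.5x5 + 13.5x6 ≥ 19.2   (metabolisable energy)
  x5 ≤ 2.5
  x1, x2, x3, x4, x5, x6 ≥ 0.
The minimum-cost mix takes nothing from alfalfa meal, fish meal, molasses, pea protein — only cottonseed meal, meat-and-bone meal. There the calcium and crude protein constraints are tight.
Optimal quantities: cottonseed meal = 0.5645 kg, meat-and-bone meal = 1.611 kg.
Objective = 0.48·0.5645 + 0.77·1.611 = 1.5114.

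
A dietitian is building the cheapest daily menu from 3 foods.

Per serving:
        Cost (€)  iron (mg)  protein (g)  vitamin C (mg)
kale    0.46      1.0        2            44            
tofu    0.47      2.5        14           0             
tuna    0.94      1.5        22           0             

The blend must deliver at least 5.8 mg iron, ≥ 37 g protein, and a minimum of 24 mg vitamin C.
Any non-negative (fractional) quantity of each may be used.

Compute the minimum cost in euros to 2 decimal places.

€1.46

Let x1 = servings of kale, x2 = servings of tofu, x3 = servings of tuna.
min 0.46x1 + 0.47x2 + 0.94x3 s.t.:
  1x1 + 2.5x2 + 1.5x3 ≥ 5.8   (iron)
  2x1 + 14x2 + 22x3 ≥ 37   (protein)
  44x1 ≥ 24   (vitamin C)
  x1, x2, x3 ≥ 0.
The optimal basis is {kale, tofu}; tuna drops out. The protein and vitamin C requirements are met with equality.
So kale = 0.5455 servings, tofu = 2.565 servings.
Objective = 0.46·0.5455 + 0.47·2.565 = 1.4565.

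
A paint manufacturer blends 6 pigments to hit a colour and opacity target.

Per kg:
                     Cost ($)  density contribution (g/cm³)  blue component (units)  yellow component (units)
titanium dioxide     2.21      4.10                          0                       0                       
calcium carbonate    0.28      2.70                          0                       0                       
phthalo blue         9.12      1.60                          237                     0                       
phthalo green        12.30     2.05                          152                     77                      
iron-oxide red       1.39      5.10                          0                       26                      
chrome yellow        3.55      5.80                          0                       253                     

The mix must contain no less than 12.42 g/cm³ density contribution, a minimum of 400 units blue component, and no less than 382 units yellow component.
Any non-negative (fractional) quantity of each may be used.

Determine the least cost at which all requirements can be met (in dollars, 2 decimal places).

Let x1 = kg of titanium dioxide, x2 = kg of calcium carbonate, x3 = kg of phthalo blue, x4 = kg of phthalo green, x5 = kg of iron-oxide red, x6 = kg of chrome yellow.
min 2.21x1 + 0.28x2 + 9.12x3 + 12.3x4 + 1.39x5 + 3.55x6 with:
  4.1x1 + 2.7x2 + 1.6x3 + 2.05x4 + 5.1x5 + 5.8x6 ≥ 12.42   (density contribution)
  237x3 + 152x4 ≥ 400   (blue component)
  77x4 + 26x5 + 253x6 ≥ 382   (yellow component)
  x1, x2, x3, x4, x5, x6 ≥ 0.
At the optimum only calcium carbonate, phthalo blue, chrome yellow are positive (titanium dioxide, phthalo green, iron-oxide red = 0). The density contribution, blue component, yellow component requirements are met with equality.
Optimal quantities: calcium carbonate = 0.3564 kg, phthalo blue = 1.688 kg, chrome yellow = 1.51 kg.
Cost = 0.28·0.3564 + 9.12·1.688 + 3.55·1.51 = 20.8549.

$20.85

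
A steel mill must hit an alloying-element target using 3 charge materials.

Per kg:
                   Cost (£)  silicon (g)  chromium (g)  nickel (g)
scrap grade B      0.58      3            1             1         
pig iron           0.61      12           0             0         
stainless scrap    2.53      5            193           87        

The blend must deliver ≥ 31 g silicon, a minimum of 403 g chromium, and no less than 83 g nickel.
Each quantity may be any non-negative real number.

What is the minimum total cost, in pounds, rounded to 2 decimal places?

Let x1 = kg of scrap grade B, x2 = kg of pig iron, x3 = kg of stainless scrap.
Minimise 0.58x1 + 0.61x2 + 2.53x3 with:
  3x1 + 12x2 + 5x3 ≥ 31   (silicon)
  1x1 + 193x3 ≥ 403   (chromium)
  1x1 + 87x3 ≥ 83   (nickel)
  x1, x2, x3 ≥ 0.
The minimum-cost mix takes nothing from scrap grade B — only pig iron, stainless scrap. There the silicon and chromium constraints are tight.
So pig iron = 1.713 kg, stainless scrap = 2.088 kg.
Cost = 0.61·1.713 + 2.53·2.088 = 6.3276.

£6.33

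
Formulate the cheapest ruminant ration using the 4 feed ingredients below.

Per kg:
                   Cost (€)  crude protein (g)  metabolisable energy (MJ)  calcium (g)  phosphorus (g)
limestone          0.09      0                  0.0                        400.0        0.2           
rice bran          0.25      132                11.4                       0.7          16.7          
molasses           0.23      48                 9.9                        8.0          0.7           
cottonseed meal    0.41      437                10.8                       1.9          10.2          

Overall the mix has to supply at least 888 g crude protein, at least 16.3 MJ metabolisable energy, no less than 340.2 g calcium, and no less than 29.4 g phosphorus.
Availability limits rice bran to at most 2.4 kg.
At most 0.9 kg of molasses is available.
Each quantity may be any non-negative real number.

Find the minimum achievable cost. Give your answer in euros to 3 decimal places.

€0.988

Let x1 = kg of limestone, x2 = kg of rice bran, x3 = kg of molasses, x4 = kg of cottonseed meal.
Minimise 0.09x1 + 0.25x2 + 0.23x3 + 0.41x4 subject to:
  132x2 + 48x3 + 437x4 ≥ 888   (crude protein)
  11.4x2 + 9.9x3 + 10.8x4 ≥ 16.3   (metabolisable energy)
  400x1 + 0.7x2 + 8x3 + 1.9x4 ≥ 340.2   (calcium)
  0.2x1 + 16.7x2 + 0.7x3 + 10.2x4 ≥ 29.4   (phosphorus)
  x2 ≤ 2.4
  x3 ≤ 0.9
  x1, x2, x3, x4 ≥ 0.
The cheapest feasible vertex uses only limestone, rice bran, cottonseed meal; molasses is not used. Binding constraints: crude protein, calcium, phosphorus.
Optimal quantities: limestone = 0.84065 kg, rice bran = 0.6245 kg, cottonseed meal = 1.8434 kg.
Total cost: 0.09·0.84065 + 0.25·0.6245 + 0.41·1.8434 = 0.98758.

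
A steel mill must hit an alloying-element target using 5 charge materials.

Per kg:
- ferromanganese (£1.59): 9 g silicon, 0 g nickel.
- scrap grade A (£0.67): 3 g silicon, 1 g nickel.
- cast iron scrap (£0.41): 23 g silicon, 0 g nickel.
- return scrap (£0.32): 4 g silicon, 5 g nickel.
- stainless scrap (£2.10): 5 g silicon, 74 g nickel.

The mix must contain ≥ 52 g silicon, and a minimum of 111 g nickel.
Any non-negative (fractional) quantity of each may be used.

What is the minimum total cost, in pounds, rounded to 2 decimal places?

Treat it as an LP. Let x1 = kg of ferromanganese, x2 = kg of scrap grade A, x3 = kg of cast iron scrap, x4 = kg of return scrap, x5 = kg of stainless scrap.
Minimise 1.59x1 + 0.67x2 + 0.41x3 + 0.32x4 + 2.1x5 subject to:
  9x1 + 3x2 + 23x3 + 4x4 + 5x5 ≥ 52   (silicon)
  1x2 + 5x4 + 74x5 ≥ 111   (nickel)
  x1, x2, x3, x4, x5 ≥ 0.
The cheapest feasible vertex uses only cast iron scrap, stainless scrap; ferromanganese, scrap grade A, return scrap are not used. There the silicon and nickel constraints are tight.
So cast iron scrap = 1.935 kg, stainless scrap = 1.5 kg.
Cost = 0.41·1.935 + 2.1·1.5 = 3.9434.

£3.94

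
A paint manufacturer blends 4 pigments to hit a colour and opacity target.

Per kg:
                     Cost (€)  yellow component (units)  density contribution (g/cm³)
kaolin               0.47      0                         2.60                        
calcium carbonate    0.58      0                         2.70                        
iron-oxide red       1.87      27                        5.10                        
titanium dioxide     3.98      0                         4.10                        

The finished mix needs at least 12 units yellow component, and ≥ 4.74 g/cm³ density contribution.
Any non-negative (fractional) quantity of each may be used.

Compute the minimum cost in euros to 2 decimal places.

Let x1 = kg of kaolin, x2 = kg of calcium carbonate, x3 = kg of iron-oxide red, x4 = kg of titanium dioxide.
min 0.47x1 + 0.58x2 + 1.87x3 + 3.98x4 with:
  27x3 ≥ 12   (yellow component)
  2.6x1 + 2.7x2 + 5.1x3 + 4.1x4 ≥ 4.74   (density contribution)
  x1, x2, x3, x4 ≥ 0.
At the optimum only kaolin, iron-oxide red are positive (calcium carbonate, titanium dioxide = 0). Binding constraints: yellow component and density contribution.
Solving gives x1 = 0.9513, x3 = 0.4444.
Hence cost = 0.47·0.9513 + 1.87·0.4444 = €1.2781.

€1.28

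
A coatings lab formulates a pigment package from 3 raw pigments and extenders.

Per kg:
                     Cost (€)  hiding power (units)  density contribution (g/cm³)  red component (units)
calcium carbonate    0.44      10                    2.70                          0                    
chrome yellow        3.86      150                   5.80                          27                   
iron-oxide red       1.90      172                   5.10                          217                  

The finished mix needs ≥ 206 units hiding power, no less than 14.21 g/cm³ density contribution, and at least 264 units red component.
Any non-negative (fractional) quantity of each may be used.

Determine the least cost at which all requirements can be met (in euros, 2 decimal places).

Set it up as a linear program. Let x1 = kg of calcium carbonate, x2 = kg of chrome yellow, x3 = kg of iron-oxide red.
Minimize 0.44x1 + 3.86x2 + 1.9x3 subject to:
  10x1 + 150x2 + 172x3 ≥ 206   (hiding power)
  2.7x1 + 5.8x2 + 5.1x3 ≥ 14.21   (density contribution)
  27x2 + 217x3 ≥ 264   (red component)
  x1, x2, x3 ≥ 0.
At the optimum only calcium carbonate, iron-oxide red are positive (chrome yellow = 0). The density contribution and red component requirements are met with equality.
Solving gives x1 = 2.965, x3 = 1.217.
Cost = 0.44·2.965 + 1.9·1.217 = 3.6169.

€3.62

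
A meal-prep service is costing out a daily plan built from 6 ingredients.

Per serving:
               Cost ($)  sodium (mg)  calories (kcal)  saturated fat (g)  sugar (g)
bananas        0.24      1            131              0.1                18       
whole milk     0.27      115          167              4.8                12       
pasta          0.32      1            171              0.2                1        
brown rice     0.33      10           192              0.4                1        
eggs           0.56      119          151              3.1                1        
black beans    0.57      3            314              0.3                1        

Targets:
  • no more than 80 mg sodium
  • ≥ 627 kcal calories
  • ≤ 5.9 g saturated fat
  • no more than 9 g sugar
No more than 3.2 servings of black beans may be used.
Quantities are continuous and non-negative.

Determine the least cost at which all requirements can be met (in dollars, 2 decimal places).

$1.07

Let x1 = servings of bananas, x2 = servings of whole milk, x3 = servings of pasta, x4 = servings of brown rice, x5 = servings of eggs, x6 = servings of black beans.
Minimize 0.24x1 + 0.27x2 + 0.32x3 + 0.33x4 + 0.56x5 + 0.57x6 subject to:
  1x1 + 115x2 + 1x3 + 10x4 + 119x5 + 3x6 ≤ 80   (sodium)
  131x1 + 167x2 + 171x3 + 192x4 + 151x5 + 314x6 ≥ 627   (calories)
  0.1x1 + 4.8x2 + 0.2x3 + 0.4x4 + 3.1x5 + 0.3x6 ≤ 5.9   (saturated fat)
  18x1 + 12x2 + 1x3 + 1x4 + 1x5 + 1x6 ≤ 9   (sugar)
  x6 ≤ 3.2
  x1, x2, x3, x4, x5, x6 ≥ 0.
The minimum-cost mix takes nothing from bananas, pasta, eggs, black beans — only whole milk, brown rice. The sodium and calories requirements are met with equality.
Optimal quantities: whole milk = 0.4454 servings, brown rice = 2.878 servings.
Cost = 0.27·0.4454 + 0.33·2.878 = 1.0700.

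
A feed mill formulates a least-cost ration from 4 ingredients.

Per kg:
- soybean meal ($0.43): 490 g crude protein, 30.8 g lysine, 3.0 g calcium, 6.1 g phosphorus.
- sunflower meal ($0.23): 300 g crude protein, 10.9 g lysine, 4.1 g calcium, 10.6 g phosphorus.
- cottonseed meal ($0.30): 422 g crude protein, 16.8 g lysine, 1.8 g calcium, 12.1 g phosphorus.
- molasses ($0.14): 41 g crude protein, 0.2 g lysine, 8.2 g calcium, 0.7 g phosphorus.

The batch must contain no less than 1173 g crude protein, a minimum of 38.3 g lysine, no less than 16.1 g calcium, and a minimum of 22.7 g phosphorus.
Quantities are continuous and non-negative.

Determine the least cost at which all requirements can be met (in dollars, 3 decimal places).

Set it up as a linear program. Let x1 = kg of soybean meal, x2 = kg of sunflower meal, x3 = kg of cottonseed meal, x4 = kg of molasses.
Minimise 0.43x1 + 0.23x2 + 0.3x3 + 0.14x4 subject to:
  490x1 + 300x2 + 422x3 + 41x4 ≥ 1173   (crude protein)
  30.8x1 + 10.9x2 + 16.8x3 + 0.2x4 ≥ 38.3   (lysine)
  3x1 + 4.1x2 + 1.8x3 + 8.2x4 ≥ 16.1   (calcium)
  6.1x1 + 10.6x2 + 12.1x3 + 0.7x4 ≥ 22.7   (phosphorus)
  x1, x2, x3, x4 ≥ 0.
The minimum-cost mix takes nothing from soybean meal, cottonseed meal — only sunflower meal, molasses. Binding constraints: crude protein and calcium.
So sunflower meal = 3.909 kg, molasses = 0.009032 kg.
Hence cost = 0.23·3.909 + 0.14·0.009032 = $0.90033.

$0.900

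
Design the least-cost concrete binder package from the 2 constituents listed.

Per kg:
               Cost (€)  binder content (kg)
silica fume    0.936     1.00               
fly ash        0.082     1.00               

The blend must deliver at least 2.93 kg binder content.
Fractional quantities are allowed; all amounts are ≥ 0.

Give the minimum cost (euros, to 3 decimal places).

Let x1 = kg of silica fume, x2 = kg of fly ash.
Minimise 0.936x1 + 0.082x2 s.t.:
  1x1 + 1x2 ≥ 2.93   (binder content)
  x1, x2 ≥ 0.
At the optimum only fly ash is positive (silica fume = 0). There the binder content constraint is tight.
Solving gives x2 = 2.93.
Cost = 0.082·2.93 = 0.24026.

€0.240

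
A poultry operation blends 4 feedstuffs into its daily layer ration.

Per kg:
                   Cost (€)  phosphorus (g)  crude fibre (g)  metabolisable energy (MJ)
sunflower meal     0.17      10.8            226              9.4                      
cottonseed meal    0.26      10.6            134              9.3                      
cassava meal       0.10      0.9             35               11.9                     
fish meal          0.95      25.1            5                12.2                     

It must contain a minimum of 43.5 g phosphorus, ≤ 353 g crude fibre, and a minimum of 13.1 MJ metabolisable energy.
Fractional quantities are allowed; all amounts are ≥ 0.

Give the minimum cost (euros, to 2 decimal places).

€1.28

Let x1 = kg of sunflower meal, x2 = kg of cottonseed meal, x3 = kg of cassava meal, x4 = kg of fish meal.
Minimize 0.17x1 + 0.26x2 + 0.1x3 + 0.95x4 s.t.:
  10.8x1 + 10.6x2 + 0.9x3 + 25.1x4 ≥ 43.5   (phosphorus)
  226x1 + 134x2 + 35x3 + 5x4 ≤ 353   (crude fibre)
  9.4x1 + 9.3x2 + 11.9x3 + 12.2x4 ≥ 13.1   (metabolisable energy)
  x1, x2, x3, x4 ≥ 0.
At the optimum only cottonseed meal, fish meal are positive (sunflower meal, cassava meal = 0). There the phosphorus and crude fibre constraints are tight.
Solving gives x2 = 2.611, x4 = 0.6305.
Total cost: 0.26·2.611 + 0.95·0.6305 = 1.2778.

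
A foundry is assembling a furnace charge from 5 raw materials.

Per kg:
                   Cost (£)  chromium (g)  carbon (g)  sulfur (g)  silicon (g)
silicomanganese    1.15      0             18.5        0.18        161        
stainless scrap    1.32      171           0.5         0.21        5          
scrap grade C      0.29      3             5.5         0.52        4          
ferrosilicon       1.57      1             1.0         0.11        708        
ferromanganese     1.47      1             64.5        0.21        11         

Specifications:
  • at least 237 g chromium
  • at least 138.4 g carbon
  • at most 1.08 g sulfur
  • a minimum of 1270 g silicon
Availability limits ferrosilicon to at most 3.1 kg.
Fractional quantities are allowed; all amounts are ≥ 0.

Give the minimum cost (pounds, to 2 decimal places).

Let x1 = kg of silicomanganese, x2 = kg of stainless scrap, x3 = kg of scrap grade C, x4 = kg of ferrosilicon, x5 = kg of ferromanganese.
min 1.15x1 + 1.32x2 + 0.29x3 + 1.57x4 + 1.47x5 s.t.:
  171x2 + 3x3 + 1x4 + 1x5 ≥ 237   (chromium)
  18.5x1 + 0.5x2 + 5.5x3 + 1x4 + 64.5x5 ≥ 138.4   (carbon)
  0.18x1 + 0.21x2 + 0.52x3 + 0.11x4 + 0.21x5 ≤ 1.08   (sulfur)
  161x1 + 5x2 + 4x3 + 708x4 + 11x5 ≥ 1270   (silicon)
  x4 ≤ 3.1
  x1, x2, x3, x4, x5 ≥ 0.
The cheapest feasible vertex uses only stainless scrap, ferrosilicon, ferromanganese; silicomanganese, scrap grade C are not used. Binding constraints: chromium, carbon, silicon.
So stainless scrap = 1.363 kg, ferrosilicon = 1.751 kg, ferromanganese = 2.108 kg.
Cost = 1.32·1.363 + 1.57·1.751 + 1.47·2.108 = 7.6470.

£7.65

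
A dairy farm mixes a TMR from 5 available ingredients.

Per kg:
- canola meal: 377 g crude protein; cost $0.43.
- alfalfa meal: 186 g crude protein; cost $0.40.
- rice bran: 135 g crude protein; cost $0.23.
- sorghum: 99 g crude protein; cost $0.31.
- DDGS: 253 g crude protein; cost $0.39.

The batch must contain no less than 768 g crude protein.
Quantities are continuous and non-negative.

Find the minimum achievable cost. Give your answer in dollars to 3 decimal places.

Set it up as a linear program. Let x1 = kg of canola meal, x2 = kg of alfalfa meal, x3 = kg of rice bran, x4 = kg of sorghum, x5 = kg of DDGS.
min 0.43x1 + 0.4x2 + 0.23x3 + 0.31x4 + 0.39x5 subject to:
  377x1 + 186x2 + 135x3 + 99x4 + 253x5 ≥ 768   (crude protein)
  x1, x2, x3, x4, x5 ≥ 0.
The optimal basis is {canola meal}; alfalfa meal, rice bran, sorghum, DDGS drop out. Binding constraint: crude protein.
Optimal quantities: canola meal = 2.037 kg.
Objective = 0.43·2.037 = 0.87591.

$0.876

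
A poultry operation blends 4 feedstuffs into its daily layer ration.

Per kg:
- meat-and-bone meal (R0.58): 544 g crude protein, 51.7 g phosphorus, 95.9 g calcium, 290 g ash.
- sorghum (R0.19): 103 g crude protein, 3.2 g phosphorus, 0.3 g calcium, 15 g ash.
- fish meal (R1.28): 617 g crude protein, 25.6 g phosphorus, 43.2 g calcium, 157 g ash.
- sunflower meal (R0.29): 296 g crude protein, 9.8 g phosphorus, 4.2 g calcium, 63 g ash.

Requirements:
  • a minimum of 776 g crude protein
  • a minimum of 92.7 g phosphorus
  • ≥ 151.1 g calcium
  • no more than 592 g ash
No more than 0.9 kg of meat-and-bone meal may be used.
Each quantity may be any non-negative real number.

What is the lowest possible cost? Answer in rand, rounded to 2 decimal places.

R2.62

Let x1 = kg of meat-and-bone meal, x2 = kg of sorghum, x3 = kg of fish meal, x4 = kg of sunflower meal.
Minimise 0.58x1 + 0.19x2 + 1.28x3 + 0.29x4 with:
  544x1 + 103x2 + 617x3 + 296x4 ≥ 776   (crude protein)
  51.7x1 + 3.2x2 + 25.6x3 + 9.8x4 ≥ 92.7   (phosphorus)
  95.9x1 + 0.3x2 + 43.2x3 + 4.2x4 ≥ 151.1   (calcium)
  290x1 + 15x2 + 157x3 + 63x4 ≤ 592   (ash)
  x1 ≤ 0.9
  x1, x2, x3, x4 ≥ 0.
The cheapest feasible vertex uses only meat-and-bone meal, fish meal, sunflower meal; sorghum is not used. Binding constraints: phosphorus, calcium, the meat-and-bone meal cap.
That vertex is x1 = 0.9, x3 = 1.396, x4 = 1.064.
Total cost: 0.58·0.9 + 1.28·1.396 + 0.29·1.064 = 2.6174.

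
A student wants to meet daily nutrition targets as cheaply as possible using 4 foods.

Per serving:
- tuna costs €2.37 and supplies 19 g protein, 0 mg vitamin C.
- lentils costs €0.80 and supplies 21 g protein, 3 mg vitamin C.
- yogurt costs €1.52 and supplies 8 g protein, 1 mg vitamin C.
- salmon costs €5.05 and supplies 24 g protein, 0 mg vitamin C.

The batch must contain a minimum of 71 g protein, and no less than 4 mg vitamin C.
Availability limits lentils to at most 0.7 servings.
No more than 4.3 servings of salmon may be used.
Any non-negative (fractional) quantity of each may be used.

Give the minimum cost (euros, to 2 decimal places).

€8.57

Set it up as a linear program. Let x1 = servings of tuna, x2 = servings of lentils, x3 = servings of yogurt, x4 = servings of salmon.
Minimize 2.37x1 + 0.8x2 + 1.52x3 + 5.05x4 subject to:
  19x1 + 21x2 + 8x3 + 24x4 ≥ 71   (protein)
  3x2 + 1x3 ≥ 4   (vitamin C)
  x2 ≤ 0.7
  x4 ≤ 4.3
  x1, x2, x3, x4 ≥ 0.
At the optimum only tuna, lentils, yogurt are positive (salmon = 0). Binding constraints: protein, vitamin C, the lentils cap.
Optimal quantities: tuna = 2.163 servings, lentils = 0.7 servings, yogurt = 1.9 servings.
Total cost: 2.37·2.163 + 0.8·0.7 + 1.52·1.9 = 8.5743.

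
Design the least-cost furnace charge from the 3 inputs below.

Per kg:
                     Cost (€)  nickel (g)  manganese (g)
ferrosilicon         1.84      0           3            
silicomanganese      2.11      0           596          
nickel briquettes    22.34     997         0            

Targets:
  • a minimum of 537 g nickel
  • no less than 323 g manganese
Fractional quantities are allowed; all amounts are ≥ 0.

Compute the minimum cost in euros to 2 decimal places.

Let x1 = kg of ferrosilicon, x2 = kg of silicomanganese, x3 = kg of nickel briquettes.
Minimise 1.84x1 + 2.11x2 + 22.34x3 subject to:
  997x3 ≥ 537   (nickel)
  3x1 + 596x2 ≥ 323   (manganese)
  x1, x2, x3 ≥ 0.
The optimal basis is {silicomanganese, nickel briquettes}; ferrosilicon drops out. There the nickel and manganese constraints are tight.
Solving gives x2 = 0.5419, x3 = 0.5386.
Objective = 2.11·0.5419 + 22.34·0.5386 = 13.1757.

€13.18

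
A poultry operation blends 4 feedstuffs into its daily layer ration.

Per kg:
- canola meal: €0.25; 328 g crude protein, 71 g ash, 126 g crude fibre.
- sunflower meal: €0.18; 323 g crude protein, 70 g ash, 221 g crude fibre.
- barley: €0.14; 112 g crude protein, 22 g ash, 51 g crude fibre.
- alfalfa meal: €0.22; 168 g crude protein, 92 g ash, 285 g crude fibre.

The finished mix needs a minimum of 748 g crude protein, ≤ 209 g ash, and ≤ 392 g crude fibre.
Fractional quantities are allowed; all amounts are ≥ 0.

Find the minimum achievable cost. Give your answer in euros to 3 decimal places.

€0.499

Set it up as a linear program. Let x1 = kg of canola meal, x2 = kg of sunflower meal, x3 = kg of barley, x4 = kg of alfalfa meal.
Minimise 0.25x1 + 0.18x2 + 0.14x3 + 0.22x4 with:
  328x1 + 323x2 + 112x3 + 168x4 ≥ 748   (crude protein)
  71x1 + 70x2 + 22x3 + 92x4 ≤ 209   (ash)
  126x1 + 221x2 + 51x3 + 285x4 ≤ 392   (crude fibre)
  x1, x2, x3, x4 ≥ 0.
At the optimum only canola meal, sunflower meal are positive (barley, alfalfa meal = 0). There the crude protein and crude fibre constraints are tight.
Solving gives x1 = 1.217, x2 = 1.08.
Objective = 0.25·1.217 + 0.18·1.08 = 0.49865.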